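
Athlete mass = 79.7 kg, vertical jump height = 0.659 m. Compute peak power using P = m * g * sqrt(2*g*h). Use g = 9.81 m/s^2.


sqrt(2 * 9.81 * 0.659) = sqrt(12.92958) = 3.595773 m/s
P = 79.7 * 9.81 * 3.595773
= 2811.38 W

2811.38 W


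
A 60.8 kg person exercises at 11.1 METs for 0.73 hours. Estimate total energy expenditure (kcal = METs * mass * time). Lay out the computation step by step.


Energy = METs * mass(kg) * time(h)
= 11.1 * 60.8 * 0.73
= 492.66 kcal

492.66 kcal


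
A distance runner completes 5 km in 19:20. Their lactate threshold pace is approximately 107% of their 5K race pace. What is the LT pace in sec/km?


Convert to seconds: 19 min 20 s = 1160 s
Pace per km = 1160 / 5 = 232.0 s/km
LT pace = 232.0 * 1.07 = 248.24 s/km

248.24 s/km


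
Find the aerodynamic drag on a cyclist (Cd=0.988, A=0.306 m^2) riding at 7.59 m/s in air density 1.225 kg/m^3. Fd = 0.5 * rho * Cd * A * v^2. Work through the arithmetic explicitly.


Fd = 0.5 * 1.225 * 0.988 * 0.306 * 7.59^2
= 0.5 * 1.225 * 0.988 * 0.306 * 57.6081
= 10.668 N

10.668 N


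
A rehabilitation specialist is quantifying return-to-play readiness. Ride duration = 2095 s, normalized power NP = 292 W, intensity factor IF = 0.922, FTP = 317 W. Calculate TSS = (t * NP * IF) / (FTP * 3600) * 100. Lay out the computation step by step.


Numerator = 2095 * 292 * 0.922 = 564024.28
Denominator = 317 * 3600 = 1141200
TSS = 564024.28 / 1141200 * 100
= 49.42

49.42 TSS


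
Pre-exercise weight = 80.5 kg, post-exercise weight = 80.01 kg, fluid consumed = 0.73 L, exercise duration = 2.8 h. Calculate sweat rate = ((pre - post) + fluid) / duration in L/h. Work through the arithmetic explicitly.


Weight loss = 80.5 - 80.01 = 0.49 kg (approx L)
Total sweat = 0.49 + 0.73 = 1.22 L
Sweat rate = 1.22 / 2.8 = 0.436 L/h

0.436 L/h


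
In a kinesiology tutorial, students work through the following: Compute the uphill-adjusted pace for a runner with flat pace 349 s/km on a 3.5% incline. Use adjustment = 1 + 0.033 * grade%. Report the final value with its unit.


Adjustment factor = 1 + 0.033 * 3.5 = 1.1155
Grade-adjusted pace = 349 * 1.1155 = 389.31 s/km

389.31 s/km


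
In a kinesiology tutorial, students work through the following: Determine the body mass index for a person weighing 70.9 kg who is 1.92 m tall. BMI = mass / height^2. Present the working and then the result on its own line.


BMI = mass / height^2
= 70.9 / 1.92^2
= 70.9 / 3.6864
= 19.23 kg/m^2

19.23 kg/m^2


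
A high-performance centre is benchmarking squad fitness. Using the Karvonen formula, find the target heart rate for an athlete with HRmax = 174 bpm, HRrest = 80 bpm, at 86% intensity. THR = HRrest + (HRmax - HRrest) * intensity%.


HRR = 174 - 80 = 94
THR = 80 + 94 * 0.86
= 80 + 80.84
= 160.84 bpm

160.84 bpm


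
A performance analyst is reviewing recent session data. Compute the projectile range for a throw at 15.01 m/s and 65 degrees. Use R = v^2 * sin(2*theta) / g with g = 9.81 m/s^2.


Two times the angle = 130 degrees
sin(130) = 0.766044
R = 225.3001 * 0.766044 / 9.81 = 17.593 m

17.593 m


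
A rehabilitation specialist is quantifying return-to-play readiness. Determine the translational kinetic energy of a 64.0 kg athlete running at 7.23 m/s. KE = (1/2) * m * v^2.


KE = 0.5 * m * v^2
= 0.5 * 64.0 * 7.23^2
= 0.5 * 64.0 * 52.2729
= 1672.73 J

1672.73 J


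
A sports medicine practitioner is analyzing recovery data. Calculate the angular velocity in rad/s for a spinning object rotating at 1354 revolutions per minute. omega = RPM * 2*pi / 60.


omega = RPM * 2*pi / 60
= 1354 * 6.28318531 / 60
= 141.791 rad/s

141.791 rad/s


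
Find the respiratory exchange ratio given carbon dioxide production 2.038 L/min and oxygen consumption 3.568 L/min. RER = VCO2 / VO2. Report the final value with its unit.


VCO2 = 2.038 L/min
VO2 = 3.568 L/min
RER = 2.038 / 3.568 = 0.5712

0.5712


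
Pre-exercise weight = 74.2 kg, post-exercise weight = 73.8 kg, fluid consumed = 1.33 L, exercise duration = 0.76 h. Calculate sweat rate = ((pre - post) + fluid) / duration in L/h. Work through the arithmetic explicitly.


Weight loss = 74.2 - 73.8 = 0.4 kg (approx L)
Total sweat = 0.4 + 1.33 = 1.73 L
Sweat rate = 1.73 / 0.76 = 2.276 L/h

2.276 L/h


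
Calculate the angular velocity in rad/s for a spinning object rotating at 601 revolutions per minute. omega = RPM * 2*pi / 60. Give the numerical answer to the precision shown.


omega = RPM * 2*pi / 60
= 601 * 6.28318531 / 60
= 62.937 rad/s

62.937 rad/s


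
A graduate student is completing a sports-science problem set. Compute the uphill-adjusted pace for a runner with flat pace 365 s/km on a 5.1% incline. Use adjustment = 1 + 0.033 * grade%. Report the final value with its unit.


Adjustment factor = 1 + 0.033 * 5.1 = 1.1683
Grade-adjusted pace = 365 * 1.1683 = 426.43 s/km

426.43 s/km


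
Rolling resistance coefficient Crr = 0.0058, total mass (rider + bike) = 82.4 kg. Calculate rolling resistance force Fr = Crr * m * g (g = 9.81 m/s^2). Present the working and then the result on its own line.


Fr = Crr * m * g
= 0.0058 * 82.4 * 9.81
= 4.688 N

4.688 N


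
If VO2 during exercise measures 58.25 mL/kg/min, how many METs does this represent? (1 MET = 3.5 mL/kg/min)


METs = VO2 / 3.5 = 58.25 / 3.5 = 16.64

16.64 METs


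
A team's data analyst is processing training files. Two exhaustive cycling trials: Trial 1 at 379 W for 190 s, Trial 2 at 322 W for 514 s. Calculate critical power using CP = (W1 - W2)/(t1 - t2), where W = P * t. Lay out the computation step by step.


W1 = 379 * 190 = 72010 J
W2 = 322 * 514 = 165508 J
CP = (72010 - 165508) / (190 - 514)
= -93498 / -324
= 288.57 W

288.57 W


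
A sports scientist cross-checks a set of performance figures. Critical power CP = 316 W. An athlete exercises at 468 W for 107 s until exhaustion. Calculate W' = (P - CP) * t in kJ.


P - CP = 468 - 316 = 152 W
W' = 152 * 107 = 16264 J
= 16264 / 1000 = 16.264 kJ

16.264 kJ


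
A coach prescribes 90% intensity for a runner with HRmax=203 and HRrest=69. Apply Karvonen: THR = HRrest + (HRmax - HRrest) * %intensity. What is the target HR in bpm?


Heart rate reserve = 203 - 69 = 134
Intensity fraction = 90 / 100 = 0.9
THR = 69 + 134 * 0.9 = 189.6 bpm

189.6 bpm


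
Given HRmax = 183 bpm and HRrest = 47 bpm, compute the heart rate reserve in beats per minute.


Heart rate reserve = maximum HR minus resting HR
HRR = 183 - 47 = 136 bpm

136 bpm


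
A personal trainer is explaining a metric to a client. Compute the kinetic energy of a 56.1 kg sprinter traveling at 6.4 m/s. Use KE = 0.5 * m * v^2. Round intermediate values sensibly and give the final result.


Velocity squared = 40.96
KE = 0.5 * 56.1 * 40.96 = 1148.93 J

1148.93 J


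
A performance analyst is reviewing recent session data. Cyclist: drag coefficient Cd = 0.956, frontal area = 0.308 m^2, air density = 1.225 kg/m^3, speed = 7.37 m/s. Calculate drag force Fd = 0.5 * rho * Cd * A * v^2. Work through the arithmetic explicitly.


v^2 = 7.37^2 = 54.3169
Fd = 0.5 * 1.225 * 0.956 * 0.308 * 54.3169
= 9.796 N

9.796 N


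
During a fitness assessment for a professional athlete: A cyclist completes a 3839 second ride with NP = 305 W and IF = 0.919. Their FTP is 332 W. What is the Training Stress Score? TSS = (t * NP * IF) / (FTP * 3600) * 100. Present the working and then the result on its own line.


t * NP * IF = 3839 * 305 * 0.919 = 1076052.505
FTP * 3600 = 1195200
TSS = (1076052.505 / 1195200) * 100 = 90.03

90.03 TSS


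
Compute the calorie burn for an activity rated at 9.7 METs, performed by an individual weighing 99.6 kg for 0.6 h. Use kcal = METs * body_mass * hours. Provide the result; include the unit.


Product of METs and mass = 9.7 * 99.6 = 966.12
Total kcal = 966.12 * 0.6 = 579.67 kcal

579.67 kcal


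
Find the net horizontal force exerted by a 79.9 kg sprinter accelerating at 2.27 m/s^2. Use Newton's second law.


Newton's second law: F = m * a
F = 79.9 * 2.27 = 181.37 N

181.37 N


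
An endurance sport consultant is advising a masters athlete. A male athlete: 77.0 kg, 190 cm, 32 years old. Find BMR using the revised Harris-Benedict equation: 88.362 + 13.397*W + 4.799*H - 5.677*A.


Intercept = 88.362
Weight contribution = 13.397 * 77.0 = 1031.569
Height contribution = 4.799 * 190 = 911.81
Age contribution = 5.677 * 32 = 181.664
BMR = 88.362 + 1031.569 + 911.81 - 181.664
= 1850.08 kcal/day

1850.08 kcal/day


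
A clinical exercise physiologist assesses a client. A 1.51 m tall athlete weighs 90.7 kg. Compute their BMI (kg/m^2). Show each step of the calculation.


height^2 = 2.2801 m^2
BMI = 90.7 / 2.2801 = 39.78 kg/m^2

39.78 kg/m^2


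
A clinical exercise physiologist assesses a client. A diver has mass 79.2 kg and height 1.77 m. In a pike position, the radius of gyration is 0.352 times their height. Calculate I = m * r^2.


r = 0.352 * 1.77 = 0.62304 m
I = m * r^2 = 79.2 * 0.388179 = 30.744 kg*m^2

30.744 kg*m^2


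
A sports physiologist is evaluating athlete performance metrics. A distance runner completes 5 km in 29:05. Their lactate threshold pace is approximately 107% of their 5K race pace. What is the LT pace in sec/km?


Convert to seconds: 29 min 5 s = 1745 s
Pace per km = 1745 / 5 = 349.0 s/km
LT pace = 349.0 * 1.07 = 373.43 s/km

373.43 s/km


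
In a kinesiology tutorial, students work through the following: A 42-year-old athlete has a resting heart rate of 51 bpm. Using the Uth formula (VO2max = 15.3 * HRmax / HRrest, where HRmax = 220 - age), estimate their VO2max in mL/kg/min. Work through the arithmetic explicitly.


HRmax = 220 - 42 = 178 bpm
Ratio = HRmax / HRrest = 178 / 51 = 3.4902
VO2max = 15.3 * 3.4902 = 53.4 mL/kg/min

53.4 mL/kg/min


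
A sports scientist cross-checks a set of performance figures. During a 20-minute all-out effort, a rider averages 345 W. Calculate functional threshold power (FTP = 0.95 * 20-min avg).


FTP = 0.95 * 345
= 327.75 W

327.75 W


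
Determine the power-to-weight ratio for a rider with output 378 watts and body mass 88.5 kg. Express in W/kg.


P/W = 378 / 88.5 = 4.271 W/kg

4.271 W/kg


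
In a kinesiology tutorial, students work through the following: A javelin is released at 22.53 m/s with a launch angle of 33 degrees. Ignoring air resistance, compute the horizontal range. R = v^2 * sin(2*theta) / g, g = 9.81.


Launch speed squared = 507.6009
sin(2 * 33 deg) = 0.913545
Range = 507.6009 * 0.913545 / 9.81
= 47.27 m

47.27 m


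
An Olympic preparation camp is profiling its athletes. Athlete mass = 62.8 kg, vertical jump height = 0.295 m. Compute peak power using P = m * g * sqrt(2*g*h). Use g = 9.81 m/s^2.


sqrt(2 * 9.81 * 0.295) = sqrt(5.7879) = 2.405805 m/s
P = 62.8 * 9.81 * 2.405805
= 1482.14 W

1482.14 W


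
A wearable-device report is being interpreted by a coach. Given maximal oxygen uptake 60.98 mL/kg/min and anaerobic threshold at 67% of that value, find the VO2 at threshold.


Percentage as decimal = 0.67
VO2 at AT = 60.98 * 0.67 = 40.86 mL/kg/min

40.86 mL/kg/min


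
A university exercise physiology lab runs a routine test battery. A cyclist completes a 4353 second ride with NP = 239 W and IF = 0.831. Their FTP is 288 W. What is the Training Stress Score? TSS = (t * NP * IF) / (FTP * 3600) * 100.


t * NP * IF = 4353 * 239 * 0.831 = 864544.977
FTP * 3600 = 1036800
TSS = (864544.977 / 1036800) * 100 = 83.39

83.39 TSS


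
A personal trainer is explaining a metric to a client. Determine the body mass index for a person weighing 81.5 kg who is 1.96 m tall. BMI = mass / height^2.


BMI = mass / height^2
= 81.5 / 1.96^2
= 81.5 / 3.8416
= 21.22 kg/m^2

21.22 kg/m^2


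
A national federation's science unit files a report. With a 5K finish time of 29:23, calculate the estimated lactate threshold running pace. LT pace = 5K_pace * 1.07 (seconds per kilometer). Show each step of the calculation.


Race duration = 1763 s for 5 km
Average pace = 1763 / 5 = 352.6 s/km
LT pace = 352.6 * 1.07
= 377.28 s/km

377.28 s/km


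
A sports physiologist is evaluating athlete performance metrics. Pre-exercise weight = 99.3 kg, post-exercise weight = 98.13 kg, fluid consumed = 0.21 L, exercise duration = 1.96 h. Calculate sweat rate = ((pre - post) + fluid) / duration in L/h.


Weight loss = 99.3 - 98.13 = 1.17 kg (approx L)
Total sweat = 1.17 + 0.21 = 1.38 L
Sweat rate = 1.38 / 1.96 = 0.704 L/h

0.704 L/h


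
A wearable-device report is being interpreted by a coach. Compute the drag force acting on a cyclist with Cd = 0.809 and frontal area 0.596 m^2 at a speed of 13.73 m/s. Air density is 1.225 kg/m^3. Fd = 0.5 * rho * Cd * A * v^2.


Step 1: v^2 = 188.5129
Step 2: Fd = 0.5 * 1.225 * 0.809 * 0.596 * 188.5129
= 55.673 N

55.673 N


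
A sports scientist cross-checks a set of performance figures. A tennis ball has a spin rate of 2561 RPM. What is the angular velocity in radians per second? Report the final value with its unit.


Convert RPM to rad/s: multiply by 2*pi and divide by 60
omega = 2561 * 2 * pi / 60
= 268.187 rad/s

268.187 rad/s


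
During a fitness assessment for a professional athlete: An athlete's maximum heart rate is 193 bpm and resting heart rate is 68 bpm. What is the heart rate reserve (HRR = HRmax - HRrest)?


HRR = HRmax - HRrest
= 193 - 68
= 125 bpm

125 bpm


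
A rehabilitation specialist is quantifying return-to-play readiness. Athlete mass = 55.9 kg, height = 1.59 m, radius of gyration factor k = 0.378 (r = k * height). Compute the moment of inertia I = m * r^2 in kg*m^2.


r = k * height = 0.378 * 1.59 = 0.60102 m
r^2 = 0.60102^2 = 0.361225
I = 55.9 * 0.361225 = 20.192 kg*m^2

20.192 kg*m^2


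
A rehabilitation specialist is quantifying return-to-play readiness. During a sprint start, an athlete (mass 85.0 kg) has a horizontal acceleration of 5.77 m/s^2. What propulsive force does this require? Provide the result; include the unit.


Propulsive force = mass * acceleration
= 85.0 kg * 5.77 m/s^2
= 490.45 N

490.45 N


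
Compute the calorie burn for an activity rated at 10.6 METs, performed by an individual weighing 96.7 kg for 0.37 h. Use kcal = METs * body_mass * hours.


Product of METs and mass = 10.6 * 96.7 = 1025.02
Total kcal = 1025.02 * 0.37 = 379.26 kcal

379.26 kcal


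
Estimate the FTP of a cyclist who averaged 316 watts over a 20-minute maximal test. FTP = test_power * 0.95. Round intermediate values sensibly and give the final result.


FTP = 316 * 0.95 = 300.2 W

300.2 W


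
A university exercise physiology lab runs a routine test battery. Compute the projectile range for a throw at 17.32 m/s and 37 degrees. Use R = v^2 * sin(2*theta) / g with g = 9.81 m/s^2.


Two times the angle = 74 degrees
sin(74) = 0.961262
R = 299.9824 * 0.961262 / 9.81 = 29.395 m

29.395 m


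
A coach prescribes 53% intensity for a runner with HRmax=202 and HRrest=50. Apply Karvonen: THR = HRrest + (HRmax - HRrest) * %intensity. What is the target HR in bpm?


Heart rate reserve = 202 - 50 = 152
Intensity fraction = 53 / 100 = 0.53
THR = 50 + 152 * 0.53 = 130.56 bpm

130.56 bpm


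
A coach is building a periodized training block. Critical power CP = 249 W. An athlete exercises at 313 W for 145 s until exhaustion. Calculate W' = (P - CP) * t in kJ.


P - CP = 313 - 249 = 64 W
W' = 64 * 145 = 9280 J
= 9280 / 1000 = 9.28 kJ

9.28 kJ


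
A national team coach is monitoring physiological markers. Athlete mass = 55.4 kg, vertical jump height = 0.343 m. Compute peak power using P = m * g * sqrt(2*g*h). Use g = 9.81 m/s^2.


sqrt(2 * 9.81 * 0.343) = sqrt(6.72966) = 2.594159 m/s
P = 55.4 * 9.81 * 2.594159
= 1409.86 W

1409.86 W


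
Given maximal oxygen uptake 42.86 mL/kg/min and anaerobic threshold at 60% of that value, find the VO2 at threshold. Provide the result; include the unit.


Percentage as decimal = 0.6
VO2 at AT = 42.86 * 0.6 = 25.72 mL/kg/min

25.72 mL/kg/min


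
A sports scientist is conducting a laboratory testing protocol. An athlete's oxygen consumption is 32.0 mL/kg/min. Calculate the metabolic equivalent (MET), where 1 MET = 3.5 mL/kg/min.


MET = VO2 / 3.5
= 32.0 / 3.5
= 9.14 METs

9.14 METs


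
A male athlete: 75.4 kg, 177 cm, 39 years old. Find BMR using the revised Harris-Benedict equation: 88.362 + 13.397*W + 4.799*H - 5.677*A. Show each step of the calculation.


Intercept = 88.362
Weight contribution = 13.397 * 75.4 = 1010.1338
Height contribution = 4.799 * 177 = 849.423
Age contribution = 5.677 * 39 = 221.403
BMR = 88.362 + 1010.1338 + 849.423 - 221.403
= 1726.52 kcal/day

1726.52 kcal/day


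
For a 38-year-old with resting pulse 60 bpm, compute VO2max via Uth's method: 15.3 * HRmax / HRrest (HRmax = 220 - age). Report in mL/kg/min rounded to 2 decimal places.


Step 1: HRmax = 220 - 38 = 182 bpm
Step 2: Ratio = 182 / 60 = 3.0333
Step 3: VO2max = 15.3 * 3.0333 = 46.41 mL/kg/min

46.41 mL/kg/min


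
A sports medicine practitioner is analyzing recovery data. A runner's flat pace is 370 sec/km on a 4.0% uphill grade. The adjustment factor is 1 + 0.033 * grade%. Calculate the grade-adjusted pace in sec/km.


Factor = 1 + 0.033 * 4.0 = 1.132
Adjusted pace = 370 * 1.132
= 418.84 sec/km

418.84 s/km


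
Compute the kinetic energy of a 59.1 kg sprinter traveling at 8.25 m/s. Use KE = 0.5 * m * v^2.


Velocity squared = 68.0625
KE = 0.5 * 59.1 * 68.0625 = 2011.25 J

2011.25 J


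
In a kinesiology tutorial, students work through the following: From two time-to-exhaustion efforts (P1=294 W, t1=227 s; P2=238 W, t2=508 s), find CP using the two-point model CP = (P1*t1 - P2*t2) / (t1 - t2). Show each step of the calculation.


Work in trial 1 = 66738 J
Work in trial 2 = 120904 J
Delta work = -54166 J
Delta time = -281 s
CP = -54166 / -281 = 192.76 W

192.76 W


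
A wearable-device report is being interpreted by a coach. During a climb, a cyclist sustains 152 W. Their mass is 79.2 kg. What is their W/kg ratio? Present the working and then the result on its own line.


Power-to-weight = 152 W / 79.2 kg
= 1.919 W/kg

1.919 W/kg


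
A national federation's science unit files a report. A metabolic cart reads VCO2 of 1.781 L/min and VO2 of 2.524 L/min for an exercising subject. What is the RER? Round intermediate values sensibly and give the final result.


RER = VCO2 / VO2 = 1.781 / 2.524 = 0.7056

0.7056


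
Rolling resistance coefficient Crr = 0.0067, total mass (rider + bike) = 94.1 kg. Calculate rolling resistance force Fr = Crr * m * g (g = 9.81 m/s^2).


Fr = Crr * m * g
= 0.0067 * 94.1 * 9.81
= 6.185 N

6.185 N


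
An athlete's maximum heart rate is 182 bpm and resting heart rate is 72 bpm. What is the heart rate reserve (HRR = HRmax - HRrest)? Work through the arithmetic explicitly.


HRR = HRmax - HRrest
= 182 - 72
= 110 bpm

110 bpm


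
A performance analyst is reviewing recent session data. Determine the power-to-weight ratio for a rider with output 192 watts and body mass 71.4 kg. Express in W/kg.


P/W = 192 / 71.4 = 2.689 W/kg

2.689 W/kg


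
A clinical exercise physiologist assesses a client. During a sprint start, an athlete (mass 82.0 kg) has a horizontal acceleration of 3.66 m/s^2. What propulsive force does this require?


Propulsive force = mass * acceleration
= 82.0 kg * 3.66 m/s^2
= 300.12 N

300.12 N


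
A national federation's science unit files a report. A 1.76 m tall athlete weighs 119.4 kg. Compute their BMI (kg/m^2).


height^2 = 3.0976 m^2
BMI = 119.4 / 3.0976 = 38.55 kg/m^2

38.55 kg/m^2


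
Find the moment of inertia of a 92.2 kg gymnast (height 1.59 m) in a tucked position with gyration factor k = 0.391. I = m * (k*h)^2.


Radius of gyration = 0.391 * 1.59 = 0.62169 m
I = 92.2 * 0.62169^2
= 92.2 * 0.386498
= 35.635 kg*m^2

35.635 kg*m^2


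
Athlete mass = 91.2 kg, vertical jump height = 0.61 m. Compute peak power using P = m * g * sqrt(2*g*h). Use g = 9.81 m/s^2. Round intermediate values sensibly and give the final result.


sqrt(2 * 9.81 * 0.61) = sqrt(11.9682) = 3.459509 m/s
P = 91.2 * 9.81 * 3.459509
= 3095.13 W

3095.13 W


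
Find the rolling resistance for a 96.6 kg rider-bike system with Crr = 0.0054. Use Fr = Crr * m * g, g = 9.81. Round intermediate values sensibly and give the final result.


m * g = 96.6 * 9.81 = 947.646 N
Fr = 0.0054 * 947.646 = 5.117 N

5.117 N


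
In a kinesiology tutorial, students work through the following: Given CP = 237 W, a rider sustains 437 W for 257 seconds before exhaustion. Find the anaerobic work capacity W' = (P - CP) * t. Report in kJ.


Excess power = 437 - 237 = 200 W
Work above CP = 200 * 257 = 51400 J
W' = 51.4 kJ

51.4 kJ


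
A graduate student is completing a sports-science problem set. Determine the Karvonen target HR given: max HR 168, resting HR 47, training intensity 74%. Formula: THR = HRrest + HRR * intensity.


HRR = HRmax - HRrest = 168 - 47 = 121
THR = 47 + 121 * 0.74
= 136.54 bpm

136.54 bpm


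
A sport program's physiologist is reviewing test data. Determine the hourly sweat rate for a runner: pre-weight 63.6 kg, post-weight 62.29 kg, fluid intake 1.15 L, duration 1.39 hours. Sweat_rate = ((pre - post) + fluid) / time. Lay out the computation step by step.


Mass lost = 63.6 - 62.29 = 1.31 kg
Add fluid consumed: 1.31 + 1.15 = 2.46 L total sweat
Sweat rate = 2.46 / 1.39 = 1.77 L/h

1.77 L/h


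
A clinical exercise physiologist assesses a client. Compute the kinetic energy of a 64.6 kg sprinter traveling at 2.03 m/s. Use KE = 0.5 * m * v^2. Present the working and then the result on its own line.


Velocity squared = 4.1209
KE = 0.5 * 64.6 * 4.1209 = 133.11 J

133.11 J


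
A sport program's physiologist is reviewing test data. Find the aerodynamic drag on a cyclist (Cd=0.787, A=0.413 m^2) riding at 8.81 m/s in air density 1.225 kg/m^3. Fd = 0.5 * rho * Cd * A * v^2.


Fd = 0.5 * 1.225 * 0.787 * 0.413 * 8.81^2
= 0.5 * 1.225 * 0.787 * 0.413 * 77.6161
= 15.452 N

15.452 N


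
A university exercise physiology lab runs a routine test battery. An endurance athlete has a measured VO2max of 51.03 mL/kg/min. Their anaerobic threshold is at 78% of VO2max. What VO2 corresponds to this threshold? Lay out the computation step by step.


Anaerobic threshold VO2 = VO2max * 78%
= 51.03 * 0.78
= 39.8 mL/kg/min

39.8 mL/kg/min


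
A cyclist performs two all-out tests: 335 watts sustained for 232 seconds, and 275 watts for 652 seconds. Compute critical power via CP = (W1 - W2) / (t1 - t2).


W1 = P1 * t1 = 335 * 232 = 77720 J
W2 = P2 * t2 = 275 * 652 = 179300 J
CP = (77720 - 179300) / (232 - 652)
= 241.86 W

241.86 W


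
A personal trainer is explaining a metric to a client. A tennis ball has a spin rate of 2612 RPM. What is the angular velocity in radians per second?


Convert RPM to rad/s: multiply by 2*pi and divide by 60
omega = 2612 * 2 * pi / 60
= 273.528 rad/s

273.528 rad/s


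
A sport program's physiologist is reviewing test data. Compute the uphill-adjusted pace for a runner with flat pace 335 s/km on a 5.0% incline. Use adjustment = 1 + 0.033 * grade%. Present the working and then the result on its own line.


Adjustment factor = 1 + 0.033 * 5.0 = 1.165
Grade-adjusted pace = 335 * 1.165 = 390.28 s/km

390.28 s/km


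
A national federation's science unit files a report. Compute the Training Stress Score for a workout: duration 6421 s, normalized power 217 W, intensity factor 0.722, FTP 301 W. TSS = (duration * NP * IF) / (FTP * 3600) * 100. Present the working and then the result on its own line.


Product = 6421 * 217 * 0.722 = 1006003.754
Base = 301 * 3600 = 1083600
TSS = 1006003.754 / 1083600 * 100 = 92.84

92.84 TSS


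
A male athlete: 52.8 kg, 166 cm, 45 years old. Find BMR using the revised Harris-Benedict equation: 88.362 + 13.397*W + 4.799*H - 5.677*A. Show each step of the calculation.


Intercept = 88.362
Weight contribution = 13.397 * 52.8 = 707.3616
Height contribution = 4.799 * 166 = 796.634
Age contribution = 5.677 * 45 = 255.465
BMR = 88.362 + 707.3616 + 796.634 - 255.465
= 1336.89 kcal/day

1336.89 kcal/day


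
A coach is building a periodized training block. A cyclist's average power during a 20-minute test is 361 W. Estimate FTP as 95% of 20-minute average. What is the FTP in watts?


FTP = 20-min power * 0.95
= 361 * 0.95
= 342.95 W

342.95 W


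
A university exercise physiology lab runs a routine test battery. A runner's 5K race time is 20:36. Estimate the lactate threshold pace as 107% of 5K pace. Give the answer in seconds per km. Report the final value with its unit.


Total race time = 20*60 + 36 = 1236 seconds
5K pace = 1236 / 5 = 247.2 sec/km
LT pace = 247.2 * 1.07 = 264.5 sec/km

264.5 s/km


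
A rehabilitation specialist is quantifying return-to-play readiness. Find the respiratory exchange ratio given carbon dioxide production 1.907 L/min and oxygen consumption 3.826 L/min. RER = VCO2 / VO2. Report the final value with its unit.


VCO2 = 1.907 L/min
VO2 = 3.826 L/min
RER = 1.907 / 3.826 = 0.4984

0.4984


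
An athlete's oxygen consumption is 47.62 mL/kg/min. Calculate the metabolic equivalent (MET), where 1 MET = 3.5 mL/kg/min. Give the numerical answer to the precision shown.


MET = VO2 / 3.5
= 47.62 / 3.5
= 13.61 METs

13.61 METs


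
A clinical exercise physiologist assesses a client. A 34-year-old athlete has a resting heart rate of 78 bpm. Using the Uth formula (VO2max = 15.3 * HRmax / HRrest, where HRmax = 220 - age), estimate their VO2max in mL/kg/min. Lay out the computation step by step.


HRmax = 220 - 34 = 186 bpm
Ratio = HRmax / HRrest = 186 / 78 = 2.3846
VO2max = 15.3 * 2.3846 = 36.48 mL/kg/min

36.48 mL/kg/min


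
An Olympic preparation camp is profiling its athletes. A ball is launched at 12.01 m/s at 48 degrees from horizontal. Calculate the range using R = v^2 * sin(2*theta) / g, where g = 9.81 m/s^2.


sin(2 * 48) = sin(96) = 0.994522
v^2 = 12.01^2 = 144.2401
R = 144.2401 * 0.994522 / 9.81
= 14.623 m

14.623 m


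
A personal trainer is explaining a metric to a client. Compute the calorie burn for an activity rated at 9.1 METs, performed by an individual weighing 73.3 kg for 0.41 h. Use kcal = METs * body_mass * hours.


Product of METs and mass = 9.1 * 73.3 = 667.03
Total kcal = 667.03 * 0.41 = 273.48 kcal

273.48 kcal


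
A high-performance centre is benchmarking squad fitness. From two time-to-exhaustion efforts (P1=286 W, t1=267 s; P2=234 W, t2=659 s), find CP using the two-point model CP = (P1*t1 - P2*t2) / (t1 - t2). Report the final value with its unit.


Work in trial 1 = 76362 J
Work in trial 2 = 154206 J
Delta work = -77844 J
Delta time = -392 s
CP = -77844 / -392 = 198.58 W

198.58 W


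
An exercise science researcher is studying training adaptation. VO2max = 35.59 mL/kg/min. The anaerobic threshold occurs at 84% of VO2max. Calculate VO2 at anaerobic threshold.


AT fraction = 84 / 100 = 0.84
AT VO2 = 35.59 * 0.84
= 29.9 mL/kg/min

29.9 mL/kg/min


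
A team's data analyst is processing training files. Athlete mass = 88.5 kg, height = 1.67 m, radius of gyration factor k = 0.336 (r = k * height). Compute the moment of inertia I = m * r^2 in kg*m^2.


r = k * height = 0.336 * 1.67 = 0.56112 m
r^2 = 0.56112^2 = 0.314856
I = 88.5 * 0.314856 = 27.865 kg*m^2

27.865 kg*m^2


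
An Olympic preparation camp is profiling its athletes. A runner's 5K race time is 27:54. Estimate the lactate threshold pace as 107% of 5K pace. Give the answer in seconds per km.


Total race time = 27*60 + 54 = 1674 seconds
5K pace = 1674 / 5 = 334.8 sec/km
LT pace = 334.8 * 1.07 = 358.24 sec/km

358.24 s/km


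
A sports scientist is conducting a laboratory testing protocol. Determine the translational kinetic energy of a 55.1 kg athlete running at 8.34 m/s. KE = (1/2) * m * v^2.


KE = 0.5 * m * v^2
= 0.5 * 55.1 * 8.34^2
= 0.5 * 55.1 * 69.5556
= 1916.26 J

1916.26 J


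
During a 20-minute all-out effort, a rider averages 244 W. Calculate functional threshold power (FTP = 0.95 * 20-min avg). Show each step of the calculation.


FTP = 0.95 * 244
= 231.8 W

231.8 W


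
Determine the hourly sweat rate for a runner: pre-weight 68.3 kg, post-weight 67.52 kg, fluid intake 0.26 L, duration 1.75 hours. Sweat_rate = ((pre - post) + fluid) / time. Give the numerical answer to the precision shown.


Mass lost = 68.3 - 67.52 = 0.78 kg
Add fluid consumed: 0.78 + 0.26 = 1.04 L total sweat
Sweat rate = 1.04 / 1.75 = 0.594 L/h

0.594 L/h


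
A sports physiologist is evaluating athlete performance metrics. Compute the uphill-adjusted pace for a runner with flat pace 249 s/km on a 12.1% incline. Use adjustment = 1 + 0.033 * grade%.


Adjustment factor = 1 + 0.033 * 12.1 = 1.3993
Grade-adjusted pace = 249 * 1.3993 = 348.43 s/km

348.43 s/km


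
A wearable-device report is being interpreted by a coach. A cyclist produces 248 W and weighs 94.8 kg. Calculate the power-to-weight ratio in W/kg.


P/W = power / mass
= 248 / 94.8
= 2.616 W/kg

2.616 W/kg


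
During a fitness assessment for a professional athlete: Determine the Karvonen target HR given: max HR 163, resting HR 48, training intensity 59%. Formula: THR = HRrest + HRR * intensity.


HRR = HRmax - HRrest = 163 - 48 = 115
THR = 48 + 115 * 0.59
= 115.85 bpm

115.85 bpm


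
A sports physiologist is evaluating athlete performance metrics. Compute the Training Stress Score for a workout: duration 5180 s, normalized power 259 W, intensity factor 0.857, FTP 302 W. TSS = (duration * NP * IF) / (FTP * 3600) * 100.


Product = 5180 * 259 * 0.857 = 1149768.34
Base = 302 * 3600 = 1087200
TSS = 1149768.34 / 1087200 * 100 = 105.75

105.75 TSS


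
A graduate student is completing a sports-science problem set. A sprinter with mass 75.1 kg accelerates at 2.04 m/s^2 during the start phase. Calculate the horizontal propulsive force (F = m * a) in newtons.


F = m * a
= 75.1 * 2.04
= 153.2 N

153.2 N


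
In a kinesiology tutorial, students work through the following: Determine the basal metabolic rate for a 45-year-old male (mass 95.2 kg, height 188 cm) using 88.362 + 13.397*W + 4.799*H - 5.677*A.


BMR = 88.362 + 13.397*95.2 + 4.799*188 - 5.677*45
= 2010.5 kcal/day

2010.5 kcal/day


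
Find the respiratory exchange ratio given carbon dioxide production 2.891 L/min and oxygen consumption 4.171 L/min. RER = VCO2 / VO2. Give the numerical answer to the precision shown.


VCO2 = 2.891 L/min
VO2 = 4.171 L/min
RER = 2.891 / 4.171 = 0.6931

0.6931


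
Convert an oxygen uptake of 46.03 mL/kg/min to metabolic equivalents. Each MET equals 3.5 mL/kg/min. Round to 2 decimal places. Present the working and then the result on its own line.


One MET = 3.5 mL/kg/min
Number of METs = 46.03 / 3.5
= 13.15 METs

13.15 METs


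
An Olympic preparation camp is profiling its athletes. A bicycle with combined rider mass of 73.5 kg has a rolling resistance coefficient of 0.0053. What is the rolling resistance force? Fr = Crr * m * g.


Fr = 0.0053 * 73.5 * 9.81
= 0.38955 * 9.81
= 3.821 N

3.821 N


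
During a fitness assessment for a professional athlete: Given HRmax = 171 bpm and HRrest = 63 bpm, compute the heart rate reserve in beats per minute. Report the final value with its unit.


Heart rate reserve = maximum HR minus resting HR
HRR = 171 - 63 = 108 bpm

108 bpm


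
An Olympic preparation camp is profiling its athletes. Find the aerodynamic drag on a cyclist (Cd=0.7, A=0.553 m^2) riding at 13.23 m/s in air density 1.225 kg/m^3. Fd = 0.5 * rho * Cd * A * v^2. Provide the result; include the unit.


Fd = 0.5 * 1.225 * 0.7 * 0.553 * 13.23^2
= 0.5 * 1.225 * 0.7 * 0.553 * 175.0329
= 41.5 N

41.5 N


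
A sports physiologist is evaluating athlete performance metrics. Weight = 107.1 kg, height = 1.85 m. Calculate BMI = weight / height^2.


height^2 = 1.85^2 = 3.4225
BMI = 107.1 / 3.4225 = 31.29 kg/m^2

31.29 kg/m^2


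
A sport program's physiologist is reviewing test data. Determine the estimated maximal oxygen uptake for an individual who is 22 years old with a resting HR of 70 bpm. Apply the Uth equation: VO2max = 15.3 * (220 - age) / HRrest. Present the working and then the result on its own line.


HRmax = 220 - 22 = 198
VO2max = 15.3 * (198 / 70)
= 15.3 * 2.8286
= 43.28 mL/kg/min

43.28 mL/kg/min


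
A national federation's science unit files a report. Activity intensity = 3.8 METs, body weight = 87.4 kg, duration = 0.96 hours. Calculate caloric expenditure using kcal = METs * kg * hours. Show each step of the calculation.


kcal = 3.8 * 87.4 * 0.96
= 332.12 * 0.96
= 318.84 kcal

318.84 kcal


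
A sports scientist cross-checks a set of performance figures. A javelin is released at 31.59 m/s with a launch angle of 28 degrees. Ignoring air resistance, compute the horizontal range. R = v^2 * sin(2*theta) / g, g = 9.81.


Launch speed squared = 997.9281
sin(2 * 28 deg) = 0.829038
Range = 997.9281 * 0.829038 / 9.81
= 84.334 m

84.334 m


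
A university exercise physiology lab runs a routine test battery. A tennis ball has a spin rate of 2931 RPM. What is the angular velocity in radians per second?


Convert RPM to rad/s: multiply by 2*pi and divide by 60
omega = 2931 * 2 * pi / 60
= 306.934 rad/s

306.934 rad/s


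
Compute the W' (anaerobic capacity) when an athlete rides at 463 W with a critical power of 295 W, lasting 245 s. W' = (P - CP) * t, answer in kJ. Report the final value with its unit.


Above-CP power = 168 W
Duration = 245 s
W' = 168 * 245 = 41160 J
Convert: 41160 / 1000 = 41.16 kJ

41.16 kJ


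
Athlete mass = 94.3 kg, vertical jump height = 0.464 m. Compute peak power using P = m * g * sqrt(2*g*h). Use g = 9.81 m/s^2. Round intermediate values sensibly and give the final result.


sqrt(2 * 9.81 * 0.464) = sqrt(9.10368) = 3.017231 m/s
P = 94.3 * 9.81 * 3.017231
= 2791.19 W

2791.19 W


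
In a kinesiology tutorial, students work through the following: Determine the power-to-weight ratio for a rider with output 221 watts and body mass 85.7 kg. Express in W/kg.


P/W = 221 / 85.7 = 2.579 W/kg

2.579 W/kg


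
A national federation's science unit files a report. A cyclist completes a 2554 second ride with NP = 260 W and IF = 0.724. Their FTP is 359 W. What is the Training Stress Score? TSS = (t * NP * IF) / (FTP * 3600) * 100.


t * NP * IF = 2554 * 260 * 0.724 = 480764.96
FTP * 3600 = 1292400
TSS = (480764.96 / 1292400) * 100 = 37.2

37.2 TSS


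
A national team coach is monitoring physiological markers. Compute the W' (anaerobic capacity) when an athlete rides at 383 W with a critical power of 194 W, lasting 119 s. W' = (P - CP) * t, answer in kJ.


Above-CP power = 189 W
Duration = 119 s
W' = 189 * 119 = 22491 J
Convert: 22491 / 1000 = 22.491 kJ

22.491 kJ


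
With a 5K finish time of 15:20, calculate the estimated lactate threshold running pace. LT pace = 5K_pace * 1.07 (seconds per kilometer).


Race duration = 920 s for 5 km
Average pace = 920 / 5 = 184.0 s/km
LT pace = 184.0 * 1.07
= 196.88 s/km

196.88 s/km


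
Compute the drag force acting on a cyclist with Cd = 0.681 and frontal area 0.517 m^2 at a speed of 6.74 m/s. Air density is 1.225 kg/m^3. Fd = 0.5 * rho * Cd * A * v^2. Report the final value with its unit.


Step 1: v^2 = 45.4276
Step 2: Fd = 0.5 * 1.225 * 0.681 * 0.517 * 45.4276
= 9.796 N

9.796 N


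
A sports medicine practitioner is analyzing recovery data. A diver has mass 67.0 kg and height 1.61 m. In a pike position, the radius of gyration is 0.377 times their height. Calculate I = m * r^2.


r = 0.377 * 1.61 = 0.60697 m
I = m * r^2 = 67.0 * 0.368413 = 24.684 kg*m^2

24.684 kg*m^2


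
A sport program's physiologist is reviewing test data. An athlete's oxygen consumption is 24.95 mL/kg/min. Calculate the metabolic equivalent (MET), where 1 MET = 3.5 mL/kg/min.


MET = VO2 / 3.5
= 24.95 / 3.5
= 7.13 METs

7.13 METs


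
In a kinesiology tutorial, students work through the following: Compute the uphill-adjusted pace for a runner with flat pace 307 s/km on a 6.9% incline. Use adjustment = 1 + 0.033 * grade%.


Adjustment factor = 1 + 0.033 * 6.9 = 1.2277
Grade-adjusted pace = 307 * 1.2277 = 376.9 s/km

376.9 s/km


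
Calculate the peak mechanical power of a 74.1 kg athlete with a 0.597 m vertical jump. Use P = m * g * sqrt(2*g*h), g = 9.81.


First, sqrt(2gh) = sqrt(2 * 9.81 * 0.597)
= sqrt(11.71314) = 3.422446 m/s
Power = 74.1 * 9.81 * 3.422446 = 2487.85 W

2487.85 W


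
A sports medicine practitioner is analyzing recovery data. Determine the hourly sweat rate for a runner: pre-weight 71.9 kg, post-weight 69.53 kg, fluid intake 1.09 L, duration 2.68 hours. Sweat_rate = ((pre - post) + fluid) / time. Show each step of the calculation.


Mass lost = 71.9 - 69.53 = 2.37 kg
Add fluid consumed: 2.37 + 1.09 = 3.46 L total sweat
Sweat rate = 3.46 / 2.68 = 1.291 L/h

1.291 L/h


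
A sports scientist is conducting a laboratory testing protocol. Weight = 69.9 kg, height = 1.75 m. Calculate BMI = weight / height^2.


height^2 = 1.75^2 = 3.0625
BMI = 69.9 / 3.0625 = 22.82 kg/m^2

22.82 kg/m^2


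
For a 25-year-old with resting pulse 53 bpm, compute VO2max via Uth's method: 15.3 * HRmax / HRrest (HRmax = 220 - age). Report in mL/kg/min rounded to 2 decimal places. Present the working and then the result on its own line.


Step 1: HRmax = 220 - 25 = 195 bpm
Step 2: Ratio = 195 / 53 = 3.6792
Step 3: VO2max = 15.3 * 3.6792 = 56.29 mL/kg/min

56.29 mL/kg/min


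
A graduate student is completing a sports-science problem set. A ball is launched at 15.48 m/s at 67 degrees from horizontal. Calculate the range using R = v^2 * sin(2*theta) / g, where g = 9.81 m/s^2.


sin(2 * 67) = sin(134) = 0.71934
v^2 = 15.48^2 = 239.6304
R = 239.6304 * 0.71934 / 9.81
= 17.571 m

17.571 m


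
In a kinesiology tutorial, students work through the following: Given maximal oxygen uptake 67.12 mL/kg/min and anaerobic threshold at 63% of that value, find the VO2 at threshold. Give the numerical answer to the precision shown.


Percentage as decimal = 0.63
VO2 at AT = 67.12 * 0.63 = 42.29 mL/kg/min

42.29 mL/kg/min


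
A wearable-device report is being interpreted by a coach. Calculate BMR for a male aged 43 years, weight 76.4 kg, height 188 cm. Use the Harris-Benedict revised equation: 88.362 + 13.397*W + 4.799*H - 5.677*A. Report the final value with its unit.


Substituting values:
W term = 13.397 * 76.4 = 1023.5308
H term = 4.799 * 188 = 902.212
A term = 5.677 * 43 = 244.111
BMR = 1769.99 kcal/day

1769.99 kcal/day


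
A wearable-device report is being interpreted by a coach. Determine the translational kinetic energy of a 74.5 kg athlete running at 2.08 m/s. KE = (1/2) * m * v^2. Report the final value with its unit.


KE = 0.5 * m * v^2
= 0.5 * 74.5 * 2.08^2
= 0.5 * 74.5 * 4.3264
= 161.16 J

161.16 J


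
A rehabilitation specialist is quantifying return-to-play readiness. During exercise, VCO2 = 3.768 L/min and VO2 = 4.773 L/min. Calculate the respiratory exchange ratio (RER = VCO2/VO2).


RER = VCO2 / VO2
= 3.768 / 4.773
= 0.7894

0.7894


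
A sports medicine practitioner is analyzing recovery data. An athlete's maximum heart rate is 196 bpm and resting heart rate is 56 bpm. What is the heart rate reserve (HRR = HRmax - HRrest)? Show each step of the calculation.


HRR = HRmax - HRrest
= 196 - 56
= 140 bpm

140 bpm


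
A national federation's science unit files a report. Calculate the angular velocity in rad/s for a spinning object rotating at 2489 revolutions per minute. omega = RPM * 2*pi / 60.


omega = RPM * 2*pi / 60
= 2489 * 6.28318531 / 60
= 260.647 rad/s

260.647 rad/s


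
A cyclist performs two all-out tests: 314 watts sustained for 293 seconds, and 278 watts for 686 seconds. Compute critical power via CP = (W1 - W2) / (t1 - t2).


W1 = P1 * t1 = 314 * 293 = 92002 J
W2 = P2 * t2 = 278 * 686 = 190708 J
CP = (92002 - 190708) / (293 - 686)
= 251.16 W

251.16 W
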